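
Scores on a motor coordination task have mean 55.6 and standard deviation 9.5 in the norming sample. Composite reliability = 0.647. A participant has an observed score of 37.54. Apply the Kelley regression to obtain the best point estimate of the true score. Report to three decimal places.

T̂ = 0.647(37.54) + 0.353(55.6) = 24.28838 + 19.6268 = 43.9152 → 43.915

43.915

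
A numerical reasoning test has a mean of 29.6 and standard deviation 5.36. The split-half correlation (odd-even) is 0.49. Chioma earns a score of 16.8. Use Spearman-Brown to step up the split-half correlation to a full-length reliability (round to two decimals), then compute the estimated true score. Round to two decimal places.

21.15

Spearman-Brown: ρ = 2r/(1 + r) = 2(0.49)/(1 + 0.49) = 0.980/1.49 = 0.6577 → 0.66
Regress the observed score toward the mean by the unreliability: T̂ = 0.66·16.8 + 0.34·29.6 = 11.088 + 10.064 = 21.152.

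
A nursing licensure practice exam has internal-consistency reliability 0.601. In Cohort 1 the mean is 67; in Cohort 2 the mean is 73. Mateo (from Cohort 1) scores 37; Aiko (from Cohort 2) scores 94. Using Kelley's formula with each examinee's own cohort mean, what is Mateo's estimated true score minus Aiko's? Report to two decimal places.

T̂_Mateo = 0.601(37) + 0.399(67) = 48.9700
T̂_Aiko = 0.601(94) + 0.399(73) = 85.6210
Difference = 48.9700 − 85.6210 = -36.6510

-36.65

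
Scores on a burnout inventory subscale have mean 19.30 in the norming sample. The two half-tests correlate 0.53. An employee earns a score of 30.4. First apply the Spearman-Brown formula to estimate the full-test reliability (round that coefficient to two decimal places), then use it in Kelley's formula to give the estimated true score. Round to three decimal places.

26.959

Spearman-Brown: ρ = 2r/(1 + r) = 2(0.53)/(1 + 0.53) = 1.060/1.53 = 0.6928 → 0.69
T̂ = ρX + (1 − ρ)μ
  = 0.69 × 30.4 + 0.31 × 19.30
  = 20.976 + 5.9830
  = 26.9590
  ≈ 26.959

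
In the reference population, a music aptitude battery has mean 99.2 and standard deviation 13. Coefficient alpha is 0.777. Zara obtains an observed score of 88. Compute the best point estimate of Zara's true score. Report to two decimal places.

90.50

T̂ = ρX + (1 − ρ)μ
  = 0.777 × 88 + 0.223 × 99.2
  = 68.376 + 22.1216
  = 90.498
  ≈ 90.50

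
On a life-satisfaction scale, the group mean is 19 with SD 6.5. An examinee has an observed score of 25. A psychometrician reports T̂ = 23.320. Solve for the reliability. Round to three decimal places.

T̂ = ρX + (1 − ρ)μ  ⇒  T̂ − μ = ρ(X − μ)
ρ = (T̂ − μ)/(X − μ) = (23.320 − 19) / (25 − 19) = 4.320 / 6.0 = 0.72000

0.720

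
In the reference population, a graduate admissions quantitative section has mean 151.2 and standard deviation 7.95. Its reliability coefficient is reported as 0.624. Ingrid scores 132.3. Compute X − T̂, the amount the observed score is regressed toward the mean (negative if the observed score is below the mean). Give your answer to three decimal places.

T̂ = ρX + (1 − ρ)μ
  = 0.624 × 132.3 + 0.376 × 151.2
  = 82.5552 + 56.8512
  = 139.40640
  ≈ 139.4064
X − T̂ = 132.3 − 139.4064 = -7.1064 → -7.106

-7.106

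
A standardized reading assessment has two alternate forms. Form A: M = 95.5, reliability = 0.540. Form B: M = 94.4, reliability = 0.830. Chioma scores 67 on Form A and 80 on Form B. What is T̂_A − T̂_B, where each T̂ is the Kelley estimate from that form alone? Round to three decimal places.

-2.338

T̂_A = 0.540(67) + 0.460(95.5) = 80.11000
T̂_B = 0.830(80) + 0.170(94.4) = 82.44800
T̂_A − T̂_B = -2.33800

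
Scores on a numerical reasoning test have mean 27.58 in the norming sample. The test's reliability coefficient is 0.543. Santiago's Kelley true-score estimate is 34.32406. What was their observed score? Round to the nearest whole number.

T̂ = ρX + (1 − ρ)μ  ⇒  X = (T̂ − (1 − ρ)μ) / ρ
X = (34.32406 − 0.457 × 27.58) / 0.543 = (34.32406 − 12.60406) / 0.543 = 21.72000 / 0.543 = 40.00

40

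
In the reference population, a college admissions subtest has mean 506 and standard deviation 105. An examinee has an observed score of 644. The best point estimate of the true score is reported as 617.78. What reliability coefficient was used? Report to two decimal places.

0.81

T̂ = ρX + (1 − ρ)μ  ⇒  T̂ − μ = ρ(X − μ)
ρ = (T̂ − μ)/(X − μ) = (617.78 − 506) / (644 − 506) = 111.78 / 138.0 = 0.8100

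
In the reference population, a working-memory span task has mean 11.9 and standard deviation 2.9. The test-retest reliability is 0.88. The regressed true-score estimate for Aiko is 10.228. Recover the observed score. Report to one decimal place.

T̂ = ρX + (1 − ρ)μ  ⇒  X = (T̂ − (1 − ρ)μ) / ρ
X = (10.228 − 0.12 × 11.9) / 0.88 = (10.228 − 1.428) / 0.88 = 8.800 / 0.88 = 10.000

10.0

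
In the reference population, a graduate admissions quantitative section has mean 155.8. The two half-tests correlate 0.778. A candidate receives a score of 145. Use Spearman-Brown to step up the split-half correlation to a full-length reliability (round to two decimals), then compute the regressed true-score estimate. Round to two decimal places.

146.30

Spearman-Brown: ρ = 2r/(1 + r) = 2(0.778)/(1 + 0.778) = 1.5560/1.778 = 0.8751 → 0.88
T̂ = ρX + (1 − ρ)μ
  = 0.88 × 145 + 0.12 × 155.8
  = 127.60 + 18.696
  = 146.296
  ≈ 146.30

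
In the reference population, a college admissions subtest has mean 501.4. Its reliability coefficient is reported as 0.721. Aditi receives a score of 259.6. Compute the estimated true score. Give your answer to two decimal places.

Regress the observed score toward the mean by the unreliability: T̂ = 0.721·259.6 + 0.279·501.4 = 187.1716 + 139.8906 = 327.062.

327.06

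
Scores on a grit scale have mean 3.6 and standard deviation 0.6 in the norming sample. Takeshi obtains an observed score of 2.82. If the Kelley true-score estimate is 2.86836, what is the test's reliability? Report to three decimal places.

0.938

T̂ = ρX + (1 − ρ)μ  ⇒  T̂ − μ = ρ(X − μ)
ρ = (T̂ − μ)/(X − μ) = (2.86836 − 3.6) / (2.82 − 3.6) = -0.73164 / -0.78 = 0.93800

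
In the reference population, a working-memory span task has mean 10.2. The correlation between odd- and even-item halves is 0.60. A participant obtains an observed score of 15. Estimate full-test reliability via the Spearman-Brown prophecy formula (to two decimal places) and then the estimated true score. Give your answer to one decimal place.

13.8

Spearman-Brown: ρ = 2r/(1 + r) = 2(0.60)/(1 + 0.60) = 1.200/1.60 = 0.7500 → 0.75
T̂ = 0.75(15) + 0.25(10.2) = 11.25 + 2.550 = 13.80 → 13.8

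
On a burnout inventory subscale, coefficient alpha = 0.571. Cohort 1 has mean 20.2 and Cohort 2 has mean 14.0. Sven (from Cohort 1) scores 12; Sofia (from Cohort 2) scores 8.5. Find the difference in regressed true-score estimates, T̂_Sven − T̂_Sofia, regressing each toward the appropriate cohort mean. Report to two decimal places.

4.66

T̂_Sven = 0.571(12) + 0.429(20.2) = 15.5178
T̂_Sofia = 0.571(8.5) + 0.429(14.0) = 10.8595
Difference = 15.5178 − 10.8595 = 4.6583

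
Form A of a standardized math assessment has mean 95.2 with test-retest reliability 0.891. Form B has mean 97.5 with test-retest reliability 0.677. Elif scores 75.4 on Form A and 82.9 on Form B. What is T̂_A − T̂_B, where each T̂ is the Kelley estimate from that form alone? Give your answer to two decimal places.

T̂_A = 0.891(75.4) + 0.109(95.2) = 77.5582
T̂_B = 0.677(82.9) + 0.323(97.5) = 87.6158
T̂_A − T̂_B = -10.0576

-10.06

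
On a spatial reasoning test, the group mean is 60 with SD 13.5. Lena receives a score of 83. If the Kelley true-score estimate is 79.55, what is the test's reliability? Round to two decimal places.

0.85

T̂ = ρX + (1 − ρ)μ  ⇒  T̂ − μ = ρ(X − μ)
ρ = (T̂ − μ)/(X − μ) = (79.55 − 60) / (83 − 60) = 19.55 / 23.0 = 0.8500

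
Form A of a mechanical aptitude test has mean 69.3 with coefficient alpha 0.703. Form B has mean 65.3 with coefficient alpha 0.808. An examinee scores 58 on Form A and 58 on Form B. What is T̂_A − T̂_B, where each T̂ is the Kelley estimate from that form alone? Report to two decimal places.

T̂_A = 0.703(58) + 0.297(69.3) = 61.3561
T̂_B = 0.808(58) + 0.192(65.3) = 59.4016
T̂_A − T̂_B = 1.9545

1.95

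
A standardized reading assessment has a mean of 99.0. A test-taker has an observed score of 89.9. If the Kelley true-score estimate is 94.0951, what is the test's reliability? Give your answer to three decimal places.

0.539

T̂ = ρX + (1 − ρ)μ  ⇒  T̂ − μ = ρ(X − μ)
ρ = (T̂ − μ)/(X − μ) = (94.0951 − 99.0) / (89.9 − 99.0) = -4.9049 / -9.1 = 0.53900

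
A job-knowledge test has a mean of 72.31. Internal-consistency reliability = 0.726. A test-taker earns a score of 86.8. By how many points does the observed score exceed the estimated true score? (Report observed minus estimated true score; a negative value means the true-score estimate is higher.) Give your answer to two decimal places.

3.97

Weight the observed score by reliability and the mean by (1 − reliability): T̂ = 0.726·86.8 + 0.274·72.31 = 63.0168 + 19.81294 = 82.8297.
X − T̂ = 86.8 − 82.830 = 3.970 → 3.97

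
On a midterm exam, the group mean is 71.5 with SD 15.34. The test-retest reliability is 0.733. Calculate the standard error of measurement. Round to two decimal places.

SEM = SD · √(1 − ρ) = 15.34 × √0.267 = 15.34 × 0.5167 = 7.926

7.93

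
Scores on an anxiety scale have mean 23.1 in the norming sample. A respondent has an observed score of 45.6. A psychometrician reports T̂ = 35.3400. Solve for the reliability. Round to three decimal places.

T̂ = ρX + (1 − ρ)μ  ⇒  T̂ − μ = ρ(X − μ)
ρ = (T̂ − μ)/(X − μ) = (35.3400 − 23.1) / (45.6 − 23.1) = 12.2400 / 22.5 = 0.54400

0.544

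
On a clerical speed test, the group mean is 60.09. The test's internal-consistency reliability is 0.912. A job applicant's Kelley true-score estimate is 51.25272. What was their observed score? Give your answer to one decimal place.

T̂ = ρX + (1 − ρ)μ  ⇒  X = (T̂ − (1 − ρ)μ) / ρ
X = (51.25272 − 0.088 × 60.09) / 0.912 = (51.25272 − 5.28792) / 0.912 = 45.96480 / 0.912 = 50.400

50.4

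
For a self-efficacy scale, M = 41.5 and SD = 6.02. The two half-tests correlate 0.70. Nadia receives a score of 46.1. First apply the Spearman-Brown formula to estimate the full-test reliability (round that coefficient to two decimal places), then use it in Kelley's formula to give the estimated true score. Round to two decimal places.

Spearman-Brown: ρ = 2r/(1 + r) = 2(0.70)/(1 + 0.70) = 1.400/1.70 = 0.8235 → 0.82
T̂ = ρX + (1 − ρ)μ
  = 0.82 × 46.1 + 0.18 × 41.5
  = 37.802 + 7.470
  = 45.272
  ≈ 45.27

45.27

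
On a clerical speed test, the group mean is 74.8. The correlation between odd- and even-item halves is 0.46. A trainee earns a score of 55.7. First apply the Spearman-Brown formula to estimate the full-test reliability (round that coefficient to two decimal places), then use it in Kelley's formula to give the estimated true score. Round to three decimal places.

Spearman-Brown: ρ = 2r/(1 + r) = 2(0.46)/(1 + 0.46) = 0.920/1.46 = 0.6301 → 0.63
T̂ = 0.63(55.7) + 0.37(74.8) = 35.091 + 27.676 = 62.7670 → 62.767

62.767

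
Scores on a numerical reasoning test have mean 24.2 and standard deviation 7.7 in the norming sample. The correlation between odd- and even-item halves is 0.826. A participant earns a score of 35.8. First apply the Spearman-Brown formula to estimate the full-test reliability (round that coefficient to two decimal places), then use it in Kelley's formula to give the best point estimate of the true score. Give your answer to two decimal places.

Spearman-Brown: ρ = 2r/(1 + r) = 2(0.826)/(1 + 0.826) = 1.6520/1.826 = 0.9047 → 0.90
T̂ = ρX + (1 − ρ)μ
  = 0.90 × 35.8 + 0.10 × 24.2
  = 32.220 + 2.420
  = 34.640
  ≈ 34.64

34.64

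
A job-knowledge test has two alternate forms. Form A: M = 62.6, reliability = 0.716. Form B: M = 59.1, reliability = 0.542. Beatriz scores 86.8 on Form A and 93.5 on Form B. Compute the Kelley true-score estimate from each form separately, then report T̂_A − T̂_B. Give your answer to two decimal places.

2.18

T̂_A = 0.716(86.8) + 0.284(62.6) = 79.9272
T̂_B = 0.542(93.5) + 0.458(59.1) = 77.7448
T̂_A − T̂_B = 2.1824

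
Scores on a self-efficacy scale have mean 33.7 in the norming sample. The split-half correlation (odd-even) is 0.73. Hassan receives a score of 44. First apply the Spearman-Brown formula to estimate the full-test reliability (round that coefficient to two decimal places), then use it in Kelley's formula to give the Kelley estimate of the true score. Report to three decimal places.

Spearman-Brown: ρ = 2r/(1 + r) = 2(0.73)/(1 + 0.73) = 1.460/1.73 = 0.8439 → 0.84
T̂ = ρX + (1 − ρ)μ
  = 0.84 × 44 + 0.16 × 33.7
  = 36.96 + 5.392
  = 42.3520
  ≈ 42.352

42.352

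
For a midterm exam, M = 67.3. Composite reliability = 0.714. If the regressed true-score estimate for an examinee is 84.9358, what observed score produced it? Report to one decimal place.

92.0

T̂ = ρX + (1 − ρ)μ  ⇒  X = (T̂ − (1 − ρ)μ) / ρ
X = (84.9358 − 0.286 × 67.3) / 0.714 = (84.9358 − 19.2478) / 0.714 = 65.6880 / 0.714 = 92.000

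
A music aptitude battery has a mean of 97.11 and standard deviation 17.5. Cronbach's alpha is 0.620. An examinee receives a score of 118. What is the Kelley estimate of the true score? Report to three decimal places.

T̂ = 0.620(118) + 0.380(97.11) = 73.160 + 36.90180 = 110.0618 → 110.062

110.062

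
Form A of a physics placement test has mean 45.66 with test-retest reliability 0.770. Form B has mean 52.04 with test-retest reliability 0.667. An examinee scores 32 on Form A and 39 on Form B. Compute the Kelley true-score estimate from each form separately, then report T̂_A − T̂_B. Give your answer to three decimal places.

-8.201

T̂_A = 0.770(32) + 0.230(45.66) = 35.14180
T̂_B = 0.667(39) + 0.333(52.04) = 43.34232
T̂_A − T̂_B = -8.20052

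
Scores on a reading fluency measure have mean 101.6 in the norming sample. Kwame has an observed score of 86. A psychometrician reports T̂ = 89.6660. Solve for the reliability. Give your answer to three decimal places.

0.765

T̂ = ρX + (1 − ρ)μ  ⇒  T̂ − μ = ρ(X − μ)
ρ = (T̂ − μ)/(X − μ) = (89.6660 − 101.6) / (86 − 101.6) = -11.9340 / -15.6 = 0.76500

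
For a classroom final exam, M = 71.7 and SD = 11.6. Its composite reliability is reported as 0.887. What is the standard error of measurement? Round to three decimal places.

SEM = SD · √(1 − ρ) = 11.6 × √0.113 = 11.6 × 0.3362 = 3.8994

3.899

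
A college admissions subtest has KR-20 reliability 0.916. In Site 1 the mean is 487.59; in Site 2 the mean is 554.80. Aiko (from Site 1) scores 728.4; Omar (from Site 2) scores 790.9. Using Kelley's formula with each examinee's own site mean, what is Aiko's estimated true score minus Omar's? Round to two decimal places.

T̂_Aiko = 0.916(728.4) + 0.084(487.59) = 708.1720
T̂_Omar = 0.916(790.9) + 0.084(554.80) = 771.0676
Difference = 708.1720 − 771.0676 = -62.8956

-62.90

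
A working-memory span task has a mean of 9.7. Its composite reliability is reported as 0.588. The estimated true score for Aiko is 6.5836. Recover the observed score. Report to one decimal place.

T̂ = ρX + (1 − ρ)μ  ⇒  X = (T̂ − (1 − ρ)μ) / ρ
X = (6.5836 − 0.412 × 9.7) / 0.588 = (6.5836 − 3.9964) / 0.588 = 2.5872 / 0.588 = 4.400

4.4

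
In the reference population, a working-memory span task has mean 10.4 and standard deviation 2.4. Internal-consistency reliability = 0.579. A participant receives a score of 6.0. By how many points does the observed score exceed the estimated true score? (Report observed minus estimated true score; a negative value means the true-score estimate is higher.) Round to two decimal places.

Weight the observed score by reliability and the mean by (1 − reliability): T̂ = 0.579·6.0 + 0.421·10.4 = 3.4740 + 4.3784 = 7.8524.
X − T̂ = 6.0 − 7.852 = -1.852 → -1.85

-1.85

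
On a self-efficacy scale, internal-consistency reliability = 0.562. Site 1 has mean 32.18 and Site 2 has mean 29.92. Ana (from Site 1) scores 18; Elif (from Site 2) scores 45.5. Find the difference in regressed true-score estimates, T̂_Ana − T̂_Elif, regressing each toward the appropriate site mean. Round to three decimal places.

-14.465

T̂_Ana = 0.562(18) + 0.438(32.18) = 24.21084
T̂_Elif = 0.562(45.5) + 0.438(29.92) = 38.67596
Difference = 24.21084 − 38.67596 = -14.46512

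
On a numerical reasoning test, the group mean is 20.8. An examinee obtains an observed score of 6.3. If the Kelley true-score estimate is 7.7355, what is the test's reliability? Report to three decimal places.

0.901

T̂ = ρX + (1 − ρ)μ  ⇒  T̂ − μ = ρ(X − μ)
ρ = (T̂ − μ)/(X − μ) = (7.7355 − 20.8) / (6.3 − 20.8) = -13.0645 / -14.5 = 0.90100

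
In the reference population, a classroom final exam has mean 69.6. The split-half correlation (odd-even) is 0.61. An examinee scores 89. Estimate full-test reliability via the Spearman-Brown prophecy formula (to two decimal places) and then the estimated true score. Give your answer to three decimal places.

84.344

Spearman-Brown: ρ = 2r/(1 + r) = 2(0.61)/(1 + 0.61) = 1.220/1.61 = 0.7578 → 0.76
T̂ = ρX + (1 − ρ)μ
  = 0.76 × 89 + 0.24 × 69.6
  = 67.64 + 16.704
  = 84.3440
  ≈ 84.344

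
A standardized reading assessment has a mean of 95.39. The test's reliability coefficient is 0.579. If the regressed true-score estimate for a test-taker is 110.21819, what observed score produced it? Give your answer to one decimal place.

121.0

T̂ = ρX + (1 − ρ)μ  ⇒  X = (T̂ − (1 − ρ)μ) / ρ
X = (110.21819 − 0.421 × 95.39) / 0.579 = (110.21819 − 40.15919) / 0.579 = 70.05900 / 0.579 = 121.000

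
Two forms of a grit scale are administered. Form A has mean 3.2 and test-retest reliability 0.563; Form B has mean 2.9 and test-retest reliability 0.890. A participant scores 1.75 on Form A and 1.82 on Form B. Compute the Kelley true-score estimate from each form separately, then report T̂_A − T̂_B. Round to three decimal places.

T̂_A = 0.563(1.75) + 0.437(3.2) = 2.38365
T̂_B = 0.890(1.82) + 0.110(2.9) = 1.93880
T̂_A − T̂_B = 0.44485

0.445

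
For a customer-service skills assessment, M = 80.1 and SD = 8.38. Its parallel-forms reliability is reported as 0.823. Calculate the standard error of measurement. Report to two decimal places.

3.53

SEM = SD · √(1 − ρ) = 8.38 × √0.177 = 8.38 × 0.4207 = 3.526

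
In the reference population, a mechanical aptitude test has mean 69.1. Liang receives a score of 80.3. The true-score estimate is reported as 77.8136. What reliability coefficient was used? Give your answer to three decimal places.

T̂ = ρX + (1 − ρ)μ  ⇒  T̂ − μ = ρ(X − μ)
ρ = (T̂ − μ)/(X − μ) = (77.8136 − 69.1) / (80.3 − 69.1) = 8.7136 / 11.2 = 0.77800

0.778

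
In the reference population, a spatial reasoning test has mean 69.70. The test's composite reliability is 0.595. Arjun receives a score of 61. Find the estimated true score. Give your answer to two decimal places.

T̂ = 0.595(61) + 0.405(69.70) = 36.295 + 28.22850 = 64.524 → 64.52

64.52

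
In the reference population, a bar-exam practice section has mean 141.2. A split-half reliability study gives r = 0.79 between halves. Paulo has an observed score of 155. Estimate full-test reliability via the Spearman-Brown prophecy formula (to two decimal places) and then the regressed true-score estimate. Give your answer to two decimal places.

153.34

Spearman-Brown: ρ = 2r/(1 + r) = 2(0.79)/(1 + 0.79) = 1.580/1.79 = 0.8827 → 0.88
T̂ = 0.88(155) + 0.12(141.2) = 136.40 + 16.944 = 153.344 → 153.34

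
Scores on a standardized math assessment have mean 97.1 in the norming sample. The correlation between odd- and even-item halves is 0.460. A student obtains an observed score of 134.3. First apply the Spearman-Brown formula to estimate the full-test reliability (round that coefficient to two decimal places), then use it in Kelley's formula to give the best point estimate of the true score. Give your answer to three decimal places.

120.536

Spearman-Brown: ρ = 2r/(1 + r) = 2(0.460)/(1 + 0.460) = 0.9200/1.460 = 0.6301 → 0.63
T̂ = ρX + (1 − ρ)μ
  = 0.63 × 134.3 + 0.37 × 97.1
  = 84.609 + 35.927
  = 120.5360
  ≈ 120.536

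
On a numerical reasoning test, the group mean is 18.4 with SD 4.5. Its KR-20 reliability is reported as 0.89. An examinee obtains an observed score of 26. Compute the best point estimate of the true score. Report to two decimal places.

T̂ = ρX + (1 − ρ)μ
  = 0.89 × 26 + 0.11 × 18.4
  = 23.14 + 2.024
  = 25.164
  ≈ 25.16

25.16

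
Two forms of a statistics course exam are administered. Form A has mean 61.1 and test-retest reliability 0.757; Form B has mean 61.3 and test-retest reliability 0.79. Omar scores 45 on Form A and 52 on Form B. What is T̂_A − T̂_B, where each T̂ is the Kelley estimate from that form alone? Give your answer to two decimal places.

-5.04

T̂_A = 0.757(45) + 0.243(61.1) = 48.9123
T̂_B = 0.79(52) + 0.21(61.3) = 53.9530
T̂_A − T̂_B = -5.0407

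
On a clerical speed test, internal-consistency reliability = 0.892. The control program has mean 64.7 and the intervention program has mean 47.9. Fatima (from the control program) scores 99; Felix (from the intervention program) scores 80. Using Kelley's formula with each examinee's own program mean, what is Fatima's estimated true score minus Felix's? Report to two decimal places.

18.76

T̂_Fatima = 0.892(99) + 0.108(64.7) = 95.2956
T̂_Felix = 0.892(80) + 0.108(47.9) = 76.5332
Difference = 95.2956 − 76.5332 = 18.7624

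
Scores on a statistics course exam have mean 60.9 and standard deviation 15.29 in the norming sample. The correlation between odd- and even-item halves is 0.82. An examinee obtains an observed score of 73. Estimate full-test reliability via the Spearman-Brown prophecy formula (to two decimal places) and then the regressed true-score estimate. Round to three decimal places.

71.790

Spearman-Brown: ρ = 2r/(1 + r) = 2(0.82)/(1 + 0.82) = 1.640/1.82 = 0.9011 → 0.90
Weight the observed score by reliability and the mean by (1 − reliability): T̂ = 0.90·73 + 0.10·60.9 = 65.70 + 6.090 = 71.7900.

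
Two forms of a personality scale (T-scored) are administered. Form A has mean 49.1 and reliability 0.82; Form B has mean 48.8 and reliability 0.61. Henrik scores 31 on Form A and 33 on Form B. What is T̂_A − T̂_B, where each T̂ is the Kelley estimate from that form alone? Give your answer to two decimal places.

-4.90

T̂_A = 0.82(31) + 0.18(49.1) = 34.2580
T̂_B = 0.61(33) + 0.39(48.8) = 39.1620
T̂_A − T̂_B = -4.9040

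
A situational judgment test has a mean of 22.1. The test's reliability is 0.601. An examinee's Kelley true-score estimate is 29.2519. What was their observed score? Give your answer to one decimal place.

34.0

T̂ = ρX + (1 − ρ)μ  ⇒  X = (T̂ − (1 − ρ)μ) / ρ
X = (29.2519 − 0.399 × 22.1) / 0.601 = (29.2519 − 8.8179) / 0.601 = 20.4340 / 0.601 = 34.000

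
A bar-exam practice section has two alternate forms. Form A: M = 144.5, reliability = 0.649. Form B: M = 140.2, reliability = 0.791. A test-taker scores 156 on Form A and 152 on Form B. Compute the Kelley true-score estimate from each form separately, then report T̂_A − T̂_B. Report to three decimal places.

T̂_A = 0.649(156) + 0.351(144.5) = 151.96350
T̂_B = 0.791(152) + 0.209(140.2) = 149.53380
T̂_A − T̂_B = 2.42970

2.430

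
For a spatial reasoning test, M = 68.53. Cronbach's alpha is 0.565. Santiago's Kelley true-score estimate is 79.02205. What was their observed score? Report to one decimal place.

87.1

T̂ = ρX + (1 − ρ)μ  ⇒  X = (T̂ − (1 − ρ)μ) / ρ
X = (79.02205 − 0.435 × 68.53) / 0.565 = (79.02205 − 29.81055) / 0.565 = 49.21150 / 0.565 = 87.100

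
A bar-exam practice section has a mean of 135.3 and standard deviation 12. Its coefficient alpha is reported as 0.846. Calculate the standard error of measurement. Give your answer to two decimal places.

SEM = SD · √(1 − ρ) = 12 × √0.154 = 12 × 0.3924 = 4.709

4.71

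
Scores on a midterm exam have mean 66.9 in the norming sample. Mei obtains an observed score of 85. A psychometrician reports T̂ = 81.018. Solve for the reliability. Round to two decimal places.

0.78

T̂ = ρX + (1 − ρ)μ  ⇒  T̂ − μ = ρ(X − μ)
ρ = (T̂ − μ)/(X − μ) = (81.018 − 66.9) / (85 − 66.9) = 14.118 / 18.1 = 0.7800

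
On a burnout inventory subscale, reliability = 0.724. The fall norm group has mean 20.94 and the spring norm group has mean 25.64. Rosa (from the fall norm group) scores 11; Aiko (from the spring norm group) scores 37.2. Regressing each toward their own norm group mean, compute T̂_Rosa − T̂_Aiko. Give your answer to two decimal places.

T̂_Rosa = 0.724(11) + 0.276(20.94) = 13.7434
T̂_Aiko = 0.724(37.2) + 0.276(25.64) = 34.0094
Difference = 13.7434 − 34.0094 = -20.2660

-20.27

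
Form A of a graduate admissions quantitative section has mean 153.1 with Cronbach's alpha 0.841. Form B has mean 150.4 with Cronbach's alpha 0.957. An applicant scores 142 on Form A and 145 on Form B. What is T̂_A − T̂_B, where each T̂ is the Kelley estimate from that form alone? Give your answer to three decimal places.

-1.467

T̂_A = 0.841(142) + 0.159(153.1) = 143.76490
T̂_B = 0.957(145) + 0.043(150.4) = 145.23220
T̂_A − T̂_B = -1.46730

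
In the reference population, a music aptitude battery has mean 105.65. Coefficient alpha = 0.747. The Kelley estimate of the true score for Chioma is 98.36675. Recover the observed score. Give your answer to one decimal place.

T̂ = ρX + (1 − ρ)μ  ⇒  X = (T̂ − (1 − ρ)μ) / ρ
X = (98.36675 − 0.253 × 105.65) / 0.747 = (98.36675 − 26.72945) / 0.747 = 71.63730 / 0.747 = 95.900

95.9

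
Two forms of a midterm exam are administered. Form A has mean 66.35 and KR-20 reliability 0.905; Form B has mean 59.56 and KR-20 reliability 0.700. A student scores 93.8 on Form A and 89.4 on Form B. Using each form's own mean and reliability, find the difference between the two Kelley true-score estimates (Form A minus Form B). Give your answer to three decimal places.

T̂_A = 0.905(93.8) + 0.095(66.35) = 91.19225
T̂_B = 0.700(89.4) + 0.300(59.56) = 80.44800
T̂_A − T̂_B = 10.74425

10.744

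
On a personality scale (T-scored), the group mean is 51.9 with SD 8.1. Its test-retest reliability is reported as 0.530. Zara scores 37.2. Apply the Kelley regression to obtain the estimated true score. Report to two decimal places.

T̂ = 0.530(37.2) + 0.470(51.9) = 19.7160 + 24.3930 = 44.109 → 44.11

44.11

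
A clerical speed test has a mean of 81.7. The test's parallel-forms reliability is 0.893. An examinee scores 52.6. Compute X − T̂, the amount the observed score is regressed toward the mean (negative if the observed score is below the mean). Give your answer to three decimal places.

T̂ = 0.893(52.6) + 0.107(81.7) = 46.9718 + 8.7419 = 55.71370 → 55.7137
X − T̂ = 52.6 − 55.7137 = -3.1137 → -3.114

-3.114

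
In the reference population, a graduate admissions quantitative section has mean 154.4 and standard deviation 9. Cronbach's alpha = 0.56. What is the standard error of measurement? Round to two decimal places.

5.97

SEM = SD · √(1 − ρ) = 9 × √0.44 = 9 × 0.6633 = 5.970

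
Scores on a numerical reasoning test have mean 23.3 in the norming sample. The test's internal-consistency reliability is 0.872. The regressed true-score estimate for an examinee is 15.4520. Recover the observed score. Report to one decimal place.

T̂ = ρX + (1 − ρ)μ  ⇒  X = (T̂ − (1 − ρ)μ) / ρ
X = (15.4520 − 0.128 × 23.3) / 0.872 = (15.4520 − 2.9824) / 0.872 = 12.4696 / 0.872 = 14.300

14.3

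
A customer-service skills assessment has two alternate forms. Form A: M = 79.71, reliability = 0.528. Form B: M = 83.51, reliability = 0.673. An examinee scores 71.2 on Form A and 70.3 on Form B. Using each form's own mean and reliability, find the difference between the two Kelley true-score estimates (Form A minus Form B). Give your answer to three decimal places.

0.597

T̂_A = 0.528(71.2) + 0.472(79.71) = 75.21672
T̂_B = 0.673(70.3) + 0.327(83.51) = 74.61967
T̂_A − T̂_B = 0.59705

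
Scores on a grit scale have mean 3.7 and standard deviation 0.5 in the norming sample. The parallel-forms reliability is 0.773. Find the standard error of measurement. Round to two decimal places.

0.24

SEM = SD · √(1 − ρ) = 0.5 × √0.227 = 0.5 × 0.4764 = 0.238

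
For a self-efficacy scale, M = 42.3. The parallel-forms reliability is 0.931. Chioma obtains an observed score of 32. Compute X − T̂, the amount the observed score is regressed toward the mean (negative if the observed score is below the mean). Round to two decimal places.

T̂ = ρX + (1 − ρ)μ
  = 0.931 × 32 + 0.069 × 42.3
  = 29.792 + 2.9187
  = 32.7107
  ≈ 32.711
X − T̂ = 32 − 32.711 = -0.711 → -0.71

-0.71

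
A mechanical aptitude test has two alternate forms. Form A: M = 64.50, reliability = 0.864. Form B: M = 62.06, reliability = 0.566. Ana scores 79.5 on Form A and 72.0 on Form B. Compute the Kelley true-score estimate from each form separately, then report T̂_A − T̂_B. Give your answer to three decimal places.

9.774

T̂_A = 0.864(79.5) + 0.136(64.50) = 77.46000
T̂_B = 0.566(72.0) + 0.434(62.06) = 67.68604
T̂_A − T̂_B = 9.77396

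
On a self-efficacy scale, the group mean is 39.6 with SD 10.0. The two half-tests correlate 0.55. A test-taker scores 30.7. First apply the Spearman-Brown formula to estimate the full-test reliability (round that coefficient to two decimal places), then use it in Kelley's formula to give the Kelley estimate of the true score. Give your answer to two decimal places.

Spearman-Brown: ρ = 2r/(1 + r) = 2(0.55)/(1 + 0.55) = 1.100/1.55 = 0.7097 → 0.71
T̂ = ρX + (1 − ρ)μ
  = 0.71 × 30.7 + 0.29 × 39.6
  = 21.797 + 11.484
  = 33.281
  ≈ 33.28

33.28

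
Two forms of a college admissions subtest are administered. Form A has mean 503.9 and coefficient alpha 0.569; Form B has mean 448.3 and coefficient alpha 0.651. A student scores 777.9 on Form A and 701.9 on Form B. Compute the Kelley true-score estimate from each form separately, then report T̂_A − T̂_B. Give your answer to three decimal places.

46.412

T̂_A = 0.569(777.9) + 0.431(503.9) = 659.80600
T̂_B = 0.651(701.9) + 0.349(448.3) = 613.39360
T̂_A − T̂_B = 46.41240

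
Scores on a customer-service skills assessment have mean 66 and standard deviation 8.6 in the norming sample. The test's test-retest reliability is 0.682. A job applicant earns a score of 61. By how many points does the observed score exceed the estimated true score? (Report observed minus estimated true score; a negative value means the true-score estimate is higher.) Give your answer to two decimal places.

-1.59

T̂ = ρX + (1 − ρ)μ
  = 0.682 × 61 + 0.318 × 66
  = 41.602 + 20.988
  = 62.5900
  ≈ 62.590
X − T̂ = 61 − 62.590 = -1.590 → -1.59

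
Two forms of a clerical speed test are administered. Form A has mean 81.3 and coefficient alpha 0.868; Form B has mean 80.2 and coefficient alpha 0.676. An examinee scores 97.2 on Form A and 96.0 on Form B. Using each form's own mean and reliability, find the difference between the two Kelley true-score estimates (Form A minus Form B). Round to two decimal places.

T̂_A = 0.868(97.2) + 0.132(81.3) = 95.1012
T̂_B = 0.676(96.0) + 0.324(80.2) = 90.8808
T̂_A − T̂_B = 4.2204

4.22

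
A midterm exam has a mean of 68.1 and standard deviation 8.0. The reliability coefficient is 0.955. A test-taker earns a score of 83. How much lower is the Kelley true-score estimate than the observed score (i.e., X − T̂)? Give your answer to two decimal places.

0.67

T̂ = ρX + (1 − ρ)μ
  = 0.955 × 83 + 0.045 × 68.1
  = 79.265 + 3.0645
  = 82.3295
  ≈ 82.329
X − T̂ = 83 − 82.329 = 0.671 → 0.67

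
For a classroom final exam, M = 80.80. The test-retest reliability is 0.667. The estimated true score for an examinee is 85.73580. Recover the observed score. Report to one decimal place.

88.2

T̂ = ρX + (1 − ρ)μ  ⇒  X = (T̂ − (1 − ρ)μ) / ρ
X = (85.73580 − 0.333 × 80.80) / 0.667 = (85.73580 − 26.90640) / 0.667 = 58.82940 / 0.667 = 88.200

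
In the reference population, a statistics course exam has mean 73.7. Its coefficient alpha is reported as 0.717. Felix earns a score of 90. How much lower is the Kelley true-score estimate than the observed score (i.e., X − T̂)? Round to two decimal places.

4.61

Kelley's formula gives T̂ = 0.717·90 + 0.283·73.7 = 64.530 + 20.8571 = 85.3871.
X − T̂ = 90 − 85.387 = 4.613 → 4.61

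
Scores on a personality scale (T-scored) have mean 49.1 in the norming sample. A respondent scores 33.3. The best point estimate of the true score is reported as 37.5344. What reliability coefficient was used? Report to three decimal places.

0.732

T̂ = ρX + (1 − ρ)μ  ⇒  T̂ − μ = ρ(X − μ)
ρ = (T̂ − μ)/(X − μ) = (37.5344 − 49.1) / (33.3 − 49.1) = -11.5656 / -15.8 = 0.73200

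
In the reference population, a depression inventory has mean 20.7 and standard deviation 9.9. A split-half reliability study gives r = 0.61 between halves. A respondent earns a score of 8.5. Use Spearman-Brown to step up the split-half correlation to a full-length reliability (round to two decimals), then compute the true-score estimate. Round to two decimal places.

11.43

Spearman-Brown: ρ = 2r/(1 + r) = 2(0.61)/(1 + 0.61) = 1.220/1.61 = 0.7578 → 0.76
T̂ = 0.76(8.5) + 0.24(20.7) = 6.460 + 4.968 = 11.428 → 11.43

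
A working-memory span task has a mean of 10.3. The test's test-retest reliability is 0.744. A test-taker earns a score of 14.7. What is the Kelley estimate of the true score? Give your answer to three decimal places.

13.574

T̂ = ρX + (1 − ρ)μ
  = 0.744 × 14.7 + 0.256 × 10.3
  = 10.9368 + 2.6368
  = 13.5736
  ≈ 13.574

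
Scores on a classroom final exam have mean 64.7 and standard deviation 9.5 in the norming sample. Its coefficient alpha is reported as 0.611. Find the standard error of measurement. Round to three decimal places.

SEM = SD · √(1 − ρ) = 9.5 × √0.389 = 9.5 × 0.6237 = 5.9251

5.925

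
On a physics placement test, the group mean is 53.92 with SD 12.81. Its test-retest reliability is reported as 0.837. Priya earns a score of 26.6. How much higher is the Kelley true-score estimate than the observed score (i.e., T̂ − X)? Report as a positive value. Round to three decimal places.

4.453

T̂ = 0.837(26.6) + 0.163(53.92) = 22.2642 + 8.78896 = 31.05316 → 31.0532
T̂ − X = 31.0532 − 26.6 = 4.4532 → 4.453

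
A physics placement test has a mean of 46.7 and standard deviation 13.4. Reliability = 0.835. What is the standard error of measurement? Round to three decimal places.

SEM = SD · √(1 − ρ) = 13.4 × √0.165 = 13.4 × 0.4062 = 5.4431

5.443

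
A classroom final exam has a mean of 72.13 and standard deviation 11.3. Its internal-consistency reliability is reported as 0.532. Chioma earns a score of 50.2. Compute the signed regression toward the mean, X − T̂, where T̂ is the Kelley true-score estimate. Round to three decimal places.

T̂ = ρX + (1 − ρ)μ
  = 0.532 × 50.2 + 0.468 × 72.13
  = 26.7064 + 33.75684
  = 60.46324
  ≈ 60.4632
X − T̂ = 50.2 − 60.4632 = -10.2632 → -10.263

-10.263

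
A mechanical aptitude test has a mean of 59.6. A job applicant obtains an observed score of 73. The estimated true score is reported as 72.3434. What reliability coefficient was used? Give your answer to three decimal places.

0.951

T̂ = ρX + (1 − ρ)μ  ⇒  T̂ − μ = ρ(X − μ)
ρ = (T̂ − μ)/(X − μ) = (72.3434 − 59.6) / (73 − 59.6) = 12.7434 / 13.4 = 0.95100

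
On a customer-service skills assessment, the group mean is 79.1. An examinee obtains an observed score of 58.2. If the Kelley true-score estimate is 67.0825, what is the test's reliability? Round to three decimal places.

0.575

T̂ = ρX + (1 − ρ)μ  ⇒  T̂ − μ = ρ(X − μ)
ρ = (T̂ − μ)/(X − μ) = (67.0825 − 79.1) / (58.2 − 79.1) = -12.0175 / -20.9 = 0.57500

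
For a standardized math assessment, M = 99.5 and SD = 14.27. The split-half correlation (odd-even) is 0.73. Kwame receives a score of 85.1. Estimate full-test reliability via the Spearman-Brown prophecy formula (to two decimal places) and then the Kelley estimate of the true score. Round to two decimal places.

Spearman-Brown: ρ = 2r/(1 + r) = 2(0.73)/(1 + 0.73) = 1.460/1.73 = 0.8439 → 0.84
T̂ = ρX + (1 − ρ)μ
  = 0.84 × 85.1 + 0.16 × 99.5
  = 71.484 + 15.920
  = 87.404
  ≈ 87.40

87.40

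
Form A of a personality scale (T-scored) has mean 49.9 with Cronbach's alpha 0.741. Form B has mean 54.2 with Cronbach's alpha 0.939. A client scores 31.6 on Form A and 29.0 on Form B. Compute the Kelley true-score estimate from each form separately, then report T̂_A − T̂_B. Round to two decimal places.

5.80

T̂_A = 0.741(31.6) + 0.259(49.9) = 36.3397
T̂_B = 0.939(29.0) + 0.061(54.2) = 30.5372
T̂_A − T̂_B = 5.8025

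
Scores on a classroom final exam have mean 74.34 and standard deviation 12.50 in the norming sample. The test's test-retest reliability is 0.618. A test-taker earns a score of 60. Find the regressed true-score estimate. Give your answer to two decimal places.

T̂ = 0.618(60) + 0.382(74.34) = 37.080 + 28.39788 = 65.478 → 65.48

65.48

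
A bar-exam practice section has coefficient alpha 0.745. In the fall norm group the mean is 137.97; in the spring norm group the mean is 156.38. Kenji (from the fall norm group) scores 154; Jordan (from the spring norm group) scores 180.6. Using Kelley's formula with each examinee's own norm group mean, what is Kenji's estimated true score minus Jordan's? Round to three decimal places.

T̂_Kenji = 0.745(154) + 0.255(137.97) = 149.91235
T̂_Jordan = 0.745(180.6) + 0.255(156.38) = 174.42390
Difference = 149.91235 − 174.42390 = -24.51155

-24.512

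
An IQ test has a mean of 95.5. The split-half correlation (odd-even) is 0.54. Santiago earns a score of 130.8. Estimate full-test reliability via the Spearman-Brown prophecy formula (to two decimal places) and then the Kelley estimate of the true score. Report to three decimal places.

120.210

Spearman-Brown: ρ = 2r/(1 + r) = 2(0.54)/(1 + 0.54) = 1.080/1.54 = 0.7013 → 0.70
T̂ = 0.70(130.8) + 0.30(95.5) = 91.560 + 28.650 = 120.2100 → 120.210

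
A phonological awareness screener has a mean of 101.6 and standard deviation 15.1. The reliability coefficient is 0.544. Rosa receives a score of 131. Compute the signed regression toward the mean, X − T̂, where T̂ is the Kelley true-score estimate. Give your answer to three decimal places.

Regress the observed score toward the mean by the unreliability: T̂ = 0.544·131 + 0.456·101.6 = 71.264 + 46.3296 = 117.59360.
X − T̂ = 131 − 117.5936 = 13.4064 → 13.406

13.406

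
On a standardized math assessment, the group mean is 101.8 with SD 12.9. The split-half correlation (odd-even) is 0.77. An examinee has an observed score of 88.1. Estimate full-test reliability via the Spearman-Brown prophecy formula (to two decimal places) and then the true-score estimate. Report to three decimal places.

89.881

Spearman-Brown: ρ = 2r/(1 + r) = 2(0.77)/(1 + 0.77) = 1.540/1.77 = 0.8701 → 0.87
T̂ = 0.87(88.1) + 0.13(101.8) = 76.647 + 13.234 = 89.8810 → 89.881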